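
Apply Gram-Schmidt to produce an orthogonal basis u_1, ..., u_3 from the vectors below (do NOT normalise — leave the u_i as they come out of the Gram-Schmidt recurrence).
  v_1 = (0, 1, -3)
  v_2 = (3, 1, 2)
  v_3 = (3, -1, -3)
Orthogonal basis:
  u_1 = (0, 1, -3)
  u_2 = (3, 3/2, 1/2)
  u_3 = (33/23, -297/115, -99/115)

Apply the Gram-Schmidt recurrence
  u_1 = v_1
  u_i = v_i − Σ_{j<i} ((v_i · u_j) / (u_j · u_j)) · u_j.

Step by step this gives:
  u_1 = (0, 1, -3)
  u_2 = (3, 3/2, 1/2)
  u_3 = (33/23, -297/115, -99/115)

Orthogonality check:
  u_2 · u_1 = 0 (should be 0)
  u_3 · u_1 = 0 (should be 0)
  u_3 · u_2 = 0 (should be 0)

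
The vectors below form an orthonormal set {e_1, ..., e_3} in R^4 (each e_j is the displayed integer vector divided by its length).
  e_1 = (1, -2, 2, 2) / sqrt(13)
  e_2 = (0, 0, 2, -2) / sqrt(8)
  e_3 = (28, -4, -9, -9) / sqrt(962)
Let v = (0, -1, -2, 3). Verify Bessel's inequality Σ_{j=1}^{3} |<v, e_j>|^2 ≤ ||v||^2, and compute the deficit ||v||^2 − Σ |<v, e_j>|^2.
Σ |<v, e_j>|^2 = 509/37; ||v||^2 = 14; deficit = 9/37

Write each e_j = u_j / sqrt(<u_j, u_j>) where u_j is the displayed integer vector. Then <v, e_j> = <v, u_j> / sqrt(<u_j, u_j>), so |<v, e_j>|^2 = <v, u_j>^2 / <u_j, u_j>.
Coefficients: <v, e_1> = 4/sqrt(13), <v, e_2> = -10/sqrt(8), <v, e_3> = -5/sqrt(962).
Square and sum: Σ |<v, e_j>|^2 = 509/37.
Compute ||v||^2 = v·v = 14.
Deficit = 14 − 509/37 = 9/37 ≥ 0, confirming Bessel's inequality. (The deficit equals ||v − Σ <v,e_j> e_j||^2, the squared distance from v to span{e_j}.)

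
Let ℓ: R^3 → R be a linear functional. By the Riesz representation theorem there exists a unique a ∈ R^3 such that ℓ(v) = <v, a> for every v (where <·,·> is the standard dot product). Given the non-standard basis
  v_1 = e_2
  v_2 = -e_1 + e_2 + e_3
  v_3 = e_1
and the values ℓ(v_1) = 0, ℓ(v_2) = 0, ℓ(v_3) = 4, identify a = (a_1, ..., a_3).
a = (4, 0, 4)

Write a = (a_1, ..., a_3) in the standard basis. For each basis vector v_i, ℓ(v_i) = <v_i, a> is a linear equation in the a_j's. Collect the n equations into a matrix system V a = ℓ, where row i of V is v_i (expressed in the standard basis). Since V is invertible (lower-triangular with 1s on the diagonal, up to permutation), solve by back-substitution:
  V =
[[0, 1, 0],
 [-1, 1, 1],
 [1, 0, 0]]
  V a = (0, 0, 4)
Solving gives a = (4, 0, 4).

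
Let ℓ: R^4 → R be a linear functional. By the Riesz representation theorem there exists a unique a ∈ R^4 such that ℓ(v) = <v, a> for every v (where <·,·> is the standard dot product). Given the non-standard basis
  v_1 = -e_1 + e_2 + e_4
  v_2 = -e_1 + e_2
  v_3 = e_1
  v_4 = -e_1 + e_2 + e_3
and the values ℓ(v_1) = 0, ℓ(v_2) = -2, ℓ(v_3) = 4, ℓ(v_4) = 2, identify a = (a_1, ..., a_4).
a = (4, 2, 4, 2)

Write a = (a_1, ..., a_4) in the standard basis. For each basis vector v_i, ℓ(v_i) = <v_i, a> is a linear equation in the a_j's. Collect the n equations into a matrix system V a = ℓ, where row i of V is v_i (expressed in the standard basis). Since V is invertible (lower-triangular with 1s on the diagonal, up to permutation), solve by back-substitution:
  V =
[[-1, 1, 0, 1],
 [-1, 1, 0, 0],
 [1, 0, 0, 0],
 [-1, 1, 1, 0]]
  V a = (0, -2, 4, 2)
Solving gives a = (4, 2, 4, 2).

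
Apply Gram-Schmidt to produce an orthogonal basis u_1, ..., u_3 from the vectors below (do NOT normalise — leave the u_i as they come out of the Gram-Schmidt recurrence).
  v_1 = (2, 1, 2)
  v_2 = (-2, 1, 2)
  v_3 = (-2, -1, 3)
Orthogonal basis:
  u_1 = (2, 1, 2)
  u_2 = (-20/9, 8/9, 16/9)
  u_3 = (0, -2, 1)

Apply the Gram-Schmidt recurrence
  u_1 = v_1
  u_i = v_i − Σ_{j<i} ((v_i · u_j) / (u_j · u_j)) · u_j.

Step by step this gives:
  u_1 = (2, 1, 2)
  u_2 = (-20/9, 8/9, 16/9)
  u_3 = (0, -2, 1)

Orthogonality check:
  u_2 · u_1 = 0 (should be 0)
  u_3 · u_1 = 0 (should be 0)
  u_3 · u_2 = 0 (should be 0)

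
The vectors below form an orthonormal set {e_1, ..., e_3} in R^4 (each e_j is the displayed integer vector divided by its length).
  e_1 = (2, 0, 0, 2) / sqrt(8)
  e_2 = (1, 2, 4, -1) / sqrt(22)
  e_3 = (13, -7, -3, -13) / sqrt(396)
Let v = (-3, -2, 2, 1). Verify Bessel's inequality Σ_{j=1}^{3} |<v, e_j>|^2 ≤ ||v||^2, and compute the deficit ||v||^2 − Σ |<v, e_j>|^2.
Σ |<v, e_j>|^2 = 62/9; ||v||^2 = 18; deficit = 100/9

Write each e_j = u_j / sqrt(<u_j, u_j>) where u_j is the displayed integer vector. Then <v, e_j> = <v, u_j> / sqrt(<u_j, u_j>), so |<v, e_j>|^2 = <v, u_j>^2 / <u_j, u_j>.
Coefficients: <v, e_1> = -4/sqrt(8), <v, e_2> = 0/sqrt(22), <v, e_3> = -44/sqrt(396).
Square and sum: Σ |<v, e_j>|^2 = 62/9.
Compute ||v||^2 = v·v = 18.
Deficit = 18 − 62/9 = 100/9 ≥ 0, confirming Bessel's inequality. (The deficit equals ||v − Σ <v,e_j> e_j||^2, the squared distance from v to span{e_j}.)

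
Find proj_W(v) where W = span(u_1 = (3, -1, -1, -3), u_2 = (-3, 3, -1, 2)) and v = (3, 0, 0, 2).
proj_W(v) = (11/19, -131/171, 65/171, -50/171)

Set up U = [u_1 | ... | u_2] ∈ R^(4×2). The projector onto W = col(U) is P = U (U^T U)^(-1) U^T.
Compute U^T U =
  [20, -17]
  [-17, 23],
and U^T v = (3, -5).
Solve U^T U · c = U^T v for the coefficients: c = (-16/171, -49/171). The projection is proj_W(v) = U c.
Check: (v - proj_W(v)) · u_1 = 0  (should be 0).
Check: (v - proj_W(v)) · u_2 = 0  (should be 0).
Result: proj_W(v) = (11/19, -131/171, 65/171, -50/171).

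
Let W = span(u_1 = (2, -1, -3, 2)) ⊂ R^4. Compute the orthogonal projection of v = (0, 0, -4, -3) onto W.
proj_W(v) = (2/3, -1/3, -1, 2/3)

Set up U = [u_1 | ... | u_1] ∈ R^(4×1). The projector onto W = col(U) is P = U (U^T U)^(-1) U^T.
Compute U^T U =
  [18],
and U^T v = (6).
Solve U^T U · c = U^T v for the coefficients: c = (1/3). The projection is proj_W(v) = U c.
Check: (v - proj_W(v)) · u_1 = 0  (should be 0).
Result: proj_W(v) = (2/3, -1/3, -1, 2/3).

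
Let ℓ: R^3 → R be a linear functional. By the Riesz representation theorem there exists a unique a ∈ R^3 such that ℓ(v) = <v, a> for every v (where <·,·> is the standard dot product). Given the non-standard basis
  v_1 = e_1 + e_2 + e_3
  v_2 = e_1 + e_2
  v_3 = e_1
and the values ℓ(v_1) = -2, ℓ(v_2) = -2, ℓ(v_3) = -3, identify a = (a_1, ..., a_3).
a = (-3, 1, 0)

Write a = (a_1, ..., a_3) in the standard basis. For each basis vector v_i, ℓ(v_i) = <v_i, a> is a linear equation in the a_j's. Collect the n equations into a matrix system V a = ℓ, where row i of V is v_i (expressed in the standard basis). Since V is invertible (lower-triangular with 1s on the diagonal, up to permutation), solve by back-substitution:
  V =
[[1, 1, 1],
 [1, 1, 0],
 [1, 0, 0]]
  V a = (-2, -2, -3)
Solving gives a = (-3, 1, 0).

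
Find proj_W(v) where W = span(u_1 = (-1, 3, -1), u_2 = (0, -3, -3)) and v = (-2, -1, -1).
proj_W(v) = (-2/9, -5/9, -13/9)

Set up U = [u_1 | ... | u_2] ∈ R^(3×2). The projector onto W = col(U) is P = U (U^T U)^(-1) U^T.
Compute U^T U =
  [11, -6]
  [-6, 18],
and U^T v = (0, 6).
Solve U^T U · c = U^T v for the coefficients: c = (2/9, 11/27). The projection is proj_W(v) = U c.
Check: (v - proj_W(v)) · u_1 = 0  (should be 0).
Check: (v - proj_W(v)) · u_2 = 0  (should be 0).
Result: proj_W(v) = (-2/9, -5/9, -13/9).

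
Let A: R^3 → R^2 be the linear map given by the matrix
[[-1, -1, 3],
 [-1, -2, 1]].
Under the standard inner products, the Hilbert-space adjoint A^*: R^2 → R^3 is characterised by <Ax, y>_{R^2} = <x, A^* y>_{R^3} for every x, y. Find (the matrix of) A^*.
A^* = A^T =
[[-1, -1],
 [-1, -2],
 [3, 1]]

For real matrices with standard dot products, the defining identity <Ax, y> = <x, A^* y> gives (Ax)^T y = x^T (A^*) y, i.e. x^T A^T y = x^T (A^*) y. Since this holds for all x, y, we must have A^* = A^T. Therefore
A^* =
[[-1, -1],
 [-1, -2],
 [3, 1]].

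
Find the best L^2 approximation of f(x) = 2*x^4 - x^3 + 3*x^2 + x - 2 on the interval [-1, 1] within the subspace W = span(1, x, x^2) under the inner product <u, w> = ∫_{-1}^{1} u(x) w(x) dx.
g(x) = 33*x^2/7 + 2*x/5 - 76/35

The best approximation g ∈ W is the orthogonal projection of f onto W. Writing g = a_0 + a_1 x + a_2 x^2, the coefficients solve the normal equations G · a = b where
  G_{ij} = <φ_i, φ_j> and b_i = <f, φ_i>, with φ_0 = 1, φ_1 = x, φ_2 = x^2.
G =
  [2, 0, 2/3]
  [0, 2/3, 0]
  [2/3, 0, 2/5],
b = (-6/5, 4/15, 46/105).
Solving gives a_0 = -76/35, a_1 = 2/5, a_2 = 33/7, so
  g(x) = 33*x^2/7 + 2*x/5 - 76/35.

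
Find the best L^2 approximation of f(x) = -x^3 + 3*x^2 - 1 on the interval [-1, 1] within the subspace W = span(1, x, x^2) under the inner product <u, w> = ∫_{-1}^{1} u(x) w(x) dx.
g(x) = 3*x^2 - 3*x/5 - 1

The best approximation g ∈ W is the orthogonal projection of f onto W. Writing g = a_0 + a_1 x + a_2 x^2, the coefficients solve the normal equations G · a = b where
  G_{ij} = <φ_i, φ_j> and b_i = <f, φ_i>, with φ_0 = 1, φ_1 = x, φ_2 = x^2.
G =
  [2, 0, 2/3]
  [0, 2/3, 0]
  [2/3, 0, 2/5],
b = (0, -2/5, 8/15).
Solving gives a_0 = -1, a_1 = -3/5, a_2 = 3, so
  g(x) = 3*x^2 - 3*x/5 - 1.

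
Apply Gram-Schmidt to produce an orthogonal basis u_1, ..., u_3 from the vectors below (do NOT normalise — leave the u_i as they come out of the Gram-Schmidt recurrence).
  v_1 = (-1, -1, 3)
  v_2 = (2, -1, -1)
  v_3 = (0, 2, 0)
Orthogonal basis:
  u_1 = (-1, -1, 3)
  u_2 = (18/11, -15/11, 1/11)
  u_3 = (4/5, 1, 3/5)

Apply the Gram-Schmidt recurrence
  u_1 = v_1
  u_i = v_i − Σ_{j<i} ((v_i · u_j) / (u_j · u_j)) · u_j.

Step by step this gives:
  u_1 = (-1, -1, 3)
  u_2 = (18/11, -15/11, 1/11)
  u_3 = (4/5, 1, 3/5)

Orthogonality check:
  u_2 · u_1 = 0 (should be 0)
  u_3 · u_1 = 0 (should be 0)
  u_3 · u_2 = 0 (should be 0)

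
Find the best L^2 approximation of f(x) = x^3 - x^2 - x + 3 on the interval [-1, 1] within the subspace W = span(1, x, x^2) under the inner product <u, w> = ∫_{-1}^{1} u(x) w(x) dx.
g(x) = -x^2 - 2*x/5 + 3

The best approximation g ∈ W is the orthogonal projection of f onto W. Writing g = a_0 + a_1 x + a_2 x^2, the coefficients solve the normal equations G · a = b where
  G_{ij} = <φ_i, φ_j> and b_i = <f, φ_i>, with φ_0 = 1, φ_1 = x, φ_2 = x^2.
G =
  [2, 0, 2/3]
  [0, 2/3, 0]
  [2/3, 0, 2/5],
b = (16/3, -4/15, 8/5).
Solving gives a_0 = 3, a_1 = -2/5, a_2 = -1, so
  g(x) = -x^2 - 2*x/5 + 3.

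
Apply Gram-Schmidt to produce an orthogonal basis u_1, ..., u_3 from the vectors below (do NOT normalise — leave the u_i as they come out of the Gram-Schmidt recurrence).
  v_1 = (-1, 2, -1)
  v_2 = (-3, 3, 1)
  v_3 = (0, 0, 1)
Orthogonal basis:
  u_1 = (-1, 2, -1)
  u_2 = (-5/3, 1/3, 7/3)
  u_3 = (3/10, 6/25, 9/50)

Apply the Gram-Schmidt recurrence
  u_1 = v_1
  u_i = v_i − Σ_{j<i} ((v_i · u_j) / (u_j · u_j)) · u_j.

Step by step this gives:
  u_1 = (-1, 2, -1)
  u_2 = (-5/3, 1/3, 7/3)
  u_3 = (3/10, 6/25, 9/50)

Orthogonality check:
  u_2 · u_1 = 0 (should be 0)
  u_3 · u_1 = 0 (should be 0)
  u_3 · u_2 = 0 (should be 0)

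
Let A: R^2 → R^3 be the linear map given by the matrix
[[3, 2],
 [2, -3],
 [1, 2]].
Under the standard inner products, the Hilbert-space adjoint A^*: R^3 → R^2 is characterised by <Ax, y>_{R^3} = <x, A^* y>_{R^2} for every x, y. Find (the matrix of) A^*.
A^* = A^T =
[[3, 2, 1],
 [2, -3, 2]]

For real matrices with standard dot products, the defining identity <Ax, y> = <x, A^* y> gives (Ax)^T y = x^T (A^*) y, i.e. x^T A^T y = x^T (A^*) y. Since this holds for all x, y, we must have A^* = A^T. Therefore
A^* =
[[3, 2, 1],
 [2, -3, 2]].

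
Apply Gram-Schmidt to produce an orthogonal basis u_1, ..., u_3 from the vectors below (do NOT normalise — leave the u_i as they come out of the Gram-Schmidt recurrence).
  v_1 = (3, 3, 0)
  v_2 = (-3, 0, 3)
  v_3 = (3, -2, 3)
Orthogonal basis:
  u_1 = (3, 3, 0)
  u_2 = (-3/2, 3/2, 3)
  u_3 = (8/3, -8/3, 8/3)

Apply the Gram-Schmidt recurrence
  u_1 = v_1
  u_i = v_i − Σ_{j<i} ((v_i · u_j) / (u_j · u_j)) · u_j.

Step by step this gives:
  u_1 = (3, 3, 0)
  u_2 = (-3/2, 3/2, 3)
  u_3 = (8/3, -8/3, 8/3)

Orthogonality check:
  u_2 · u_1 = 0 (should be 0)
  u_3 · u_1 = 0 (should be 0)
  u_3 · u_2 = 0 (should be 0)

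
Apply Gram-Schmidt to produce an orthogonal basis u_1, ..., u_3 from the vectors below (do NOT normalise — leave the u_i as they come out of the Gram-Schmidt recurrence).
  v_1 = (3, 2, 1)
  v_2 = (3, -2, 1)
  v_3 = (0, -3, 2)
Orthogonal basis:
  u_1 = (3, 2, 1)
  u_2 = (12/7, -20/7, 4/7)
  u_3 = (-3/5, 0, 9/5)

Apply the Gram-Schmidt recurrence
  u_1 = v_1
  u_i = v_i − Σ_{j<i} ((v_i · u_j) / (u_j · u_j)) · u_j.

Step by step this gives:
  u_1 = (3, 2, 1)
  u_2 = (12/7, -20/7, 4/7)
  u_3 = (-3/5, 0, 9/5)

Orthogonality check:
  u_2 · u_1 = 0 (should be 0)
  u_3 · u_1 = 0 (should be 0)
  u_3 · u_2 = 0 (should be 0)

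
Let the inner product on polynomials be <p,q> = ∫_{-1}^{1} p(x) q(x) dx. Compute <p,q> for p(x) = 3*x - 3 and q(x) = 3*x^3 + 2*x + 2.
<p,q> = -22/5

Expand the product: p(x)·q(x) = 9*x^4 - 9*x^3 + 6*x^2 - 6.
∫_{-1}^{1} of each monomial x^k gives [2/(k+1) if k even, 0 if k odd]. Integrating term-by-term (or equivalently evaluating the antiderivative F(x) = 9*x^5/5 - 9*x^4/4 + 2*x^3 - 6*x at the endpoints):
  F(1) − F(−1) = -89/20 − (-1/20) = -22/5.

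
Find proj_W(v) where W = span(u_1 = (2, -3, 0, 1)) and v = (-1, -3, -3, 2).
proj_W(v) = (9/7, -27/14, 0, 9/14)

Set up U = [u_1 | ... | u_1] ∈ R^(4×1). The projector onto W = col(U) is P = U (U^T U)^(-1) U^T.
Compute U^T U =
  [14],
and U^T v = (9).
Solve U^T U · c = U^T v for the coefficients: c = (9/14). The projection is proj_W(v) = U c.
Check: (v - proj_W(v)) · u_1 = 0  (should be 0).
Result: proj_W(v) = (9/7, -27/14, 0, 9/14).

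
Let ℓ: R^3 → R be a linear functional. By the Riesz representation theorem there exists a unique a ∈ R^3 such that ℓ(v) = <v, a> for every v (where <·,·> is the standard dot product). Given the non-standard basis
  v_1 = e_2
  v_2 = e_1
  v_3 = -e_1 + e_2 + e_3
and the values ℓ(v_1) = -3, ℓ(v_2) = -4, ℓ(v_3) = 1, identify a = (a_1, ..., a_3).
a = (-4, -3, 0)

Write a = (a_1, ..., a_3) in the standard basis. For each basis vector v_i, ℓ(v_i) = <v_i, a> is a linear equation in the a_j's. Collect the n equations into a matrix system V a = ℓ, where row i of V is v_i (expressed in the standard basis). Since V is invertible (lower-triangular with 1s on the diagonal, up to permutation), solve by back-substitution:
  V =
[[0, 1, 0],
 [1, 0, 0],
 [-1, 1, 1]]
  V a = (-3, -4, 1)
Solving gives a = (-4, -3, 0).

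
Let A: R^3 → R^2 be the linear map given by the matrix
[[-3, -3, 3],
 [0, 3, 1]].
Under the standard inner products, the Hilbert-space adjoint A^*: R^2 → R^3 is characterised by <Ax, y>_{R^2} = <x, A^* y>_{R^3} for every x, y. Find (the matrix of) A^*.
A^* = A^T =
[[-3, 0],
 [-3, 3],
 [3, 1]]

For real matrices with standard dot products, the defining identity <Ax, y> = <x, A^* y> gives (Ax)^T y = x^T (A^*) y, i.e. x^T A^T y = x^T (A^*) y. Since this holds for all x, y, we must have A^* = A^T. Therefore
A^* =
[[-3, 0],
 [-3, 3],
 [3, 1]].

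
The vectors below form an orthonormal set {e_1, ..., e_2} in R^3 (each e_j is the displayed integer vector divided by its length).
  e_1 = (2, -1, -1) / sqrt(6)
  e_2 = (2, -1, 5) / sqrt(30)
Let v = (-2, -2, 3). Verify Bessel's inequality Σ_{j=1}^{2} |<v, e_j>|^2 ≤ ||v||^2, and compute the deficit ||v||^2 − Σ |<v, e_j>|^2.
Σ |<v, e_j>|^2 = 49/5; ||v||^2 = 17; deficit = 36/5

Write each e_j = u_j / sqrt(<u_j, u_j>) where u_j is the displayed integer vector. Then <v, e_j> = <v, u_j> / sqrt(<u_j, u_j>), so |<v, e_j>|^2 = <v, u_j>^2 / <u_j, u_j>.
Coefficients: <v, e_1> = -5/sqrt(6), <v, e_2> = 13/sqrt(30).
Square and sum: Σ |<v, e_j>|^2 = 49/5.
Compute ||v||^2 = v·v = 17.
Deficit = 17 − 49/5 = 36/5 ≥ 0, confirming Bessel's inequality. (The deficit equals ||v − Σ <v,e_j> e_j||^2, the squared distance from v to span{e_j}.)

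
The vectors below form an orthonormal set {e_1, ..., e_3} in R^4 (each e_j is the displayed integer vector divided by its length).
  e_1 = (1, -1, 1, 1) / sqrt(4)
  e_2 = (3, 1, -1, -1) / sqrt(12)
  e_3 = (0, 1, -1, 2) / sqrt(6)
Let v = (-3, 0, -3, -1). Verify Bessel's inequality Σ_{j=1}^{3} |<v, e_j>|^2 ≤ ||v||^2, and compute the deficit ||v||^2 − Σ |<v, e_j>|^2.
Σ |<v, e_j>|^2 = 29/2; ||v||^2 = 19; deficit = 9/2

Write each e_j = u_j / sqrt(<u_j, u_j>) where u_j is the displayed integer vector. Then <v, e_j> = <v, u_j> / sqrt(<u_j, u_j>), so |<v, e_j>|^2 = <v, u_j>^2 / <u_j, u_j>.
Coefficients: <v, e_1> = -7/sqrt(4), <v, e_2> = -5/sqrt(12), <v, e_3> = 1/sqrt(6).
Square and sum: Σ |<v, e_j>|^2 = 29/2.
Compute ||v||^2 = v·v = 19.
Deficit = 19 − 29/2 = 9/2 ≥ 0, confirming Bessel's inequality. (The deficit equals ||v − Σ <v,e_j> e_j||^2, the squared distance from v to span{e_j}.)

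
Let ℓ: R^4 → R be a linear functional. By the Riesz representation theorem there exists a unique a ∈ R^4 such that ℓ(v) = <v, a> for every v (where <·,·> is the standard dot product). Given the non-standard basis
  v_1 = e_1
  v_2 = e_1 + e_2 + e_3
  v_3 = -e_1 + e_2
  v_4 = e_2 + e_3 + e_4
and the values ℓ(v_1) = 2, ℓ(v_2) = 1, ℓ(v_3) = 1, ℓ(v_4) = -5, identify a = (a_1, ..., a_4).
a = (2, 3, -4, -4)

Write a = (a_1, ..., a_4) in the standard basis. For each basis vector v_i, ℓ(v_i) = <v_i, a> is a linear equation in the a_j's. Collect the n equations into a matrix system V a = ℓ, where row i of V is v_i (expressed in the standard basis). Since V is invertible (lower-triangular with 1s on the diagonal, up to permutation), solve by back-substitution:
  V =
[[1, 0, 0, 0],
 [1, 1, 1, 0],
 [-1, 1, 0, 0],
 [0, 1, 1, 1]]
  V a = (2, 1, 1, -5)
Solving gives a = (2, 3, -4, -4).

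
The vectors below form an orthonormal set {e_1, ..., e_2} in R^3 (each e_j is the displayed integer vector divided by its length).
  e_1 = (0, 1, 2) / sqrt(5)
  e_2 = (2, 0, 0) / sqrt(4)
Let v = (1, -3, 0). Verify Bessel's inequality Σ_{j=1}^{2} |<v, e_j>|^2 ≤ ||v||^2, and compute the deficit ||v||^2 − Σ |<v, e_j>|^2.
Σ |<v, e_j>|^2 = 14/5; ||v||^2 = 10; deficit = 36/5

Write each e_j = u_j / sqrt(<u_j, u_j>) where u_j is the displayed integer vector. Then <v, e_j> = <v, u_j> / sqrt(<u_j, u_j>), so |<v, e_j>|^2 = <v, u_j>^2 / <u_j, u_j>.
Coefficients: <v, e_1> = -3/sqrt(5), <v, e_2> = 2/sqrt(4).
Square and sum: Σ |<v, e_j>|^2 = 14/5.
Compute ||v||^2 = v·v = 10.
Deficit = 10 − 14/5 = 36/5 ≥ 0, confirming Bessel's inequality. (The deficit equals ||v − Σ <v,e_j> e_j||^2, the squared distance from v to span{e_j}.)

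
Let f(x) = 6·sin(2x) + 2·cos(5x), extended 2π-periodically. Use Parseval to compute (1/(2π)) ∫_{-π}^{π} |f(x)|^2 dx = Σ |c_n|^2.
Σ |c_n|^2 = 20

Expand |f|^2 and use orthogonality of {sin(nx), cos(mx)} on [-π, π]:
  ∫_{-π}^{π} sin(nx)^2 dx = π, ∫ cos(mx)^2 dx = π, and cross terms integrate to 0.
So ∫_{-π}^{π} f(x)^2 dx = 6^2 · π + 2^2 · π = (36 + 4)π.
Divide by 2π: (36 + 4)/2 = 20.
By Parseval, this equals Σ |c_n|^2.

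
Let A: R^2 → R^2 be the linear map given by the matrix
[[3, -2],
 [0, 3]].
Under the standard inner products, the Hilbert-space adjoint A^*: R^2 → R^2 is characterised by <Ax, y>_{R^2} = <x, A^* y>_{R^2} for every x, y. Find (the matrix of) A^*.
A^* = A^T =
[[3, 0],
 [-2, 3]]

For real matrices with standard dot products, the defining identity <Ax, y> = <x, A^* y> gives (Ax)^T y = x^T (A^*) y, i.e. x^T A^T y = x^T (A^*) y. Since this holds for all x, y, we must have A^* = A^T. Therefore
A^* =
[[3, 0],
 [-2, 3]].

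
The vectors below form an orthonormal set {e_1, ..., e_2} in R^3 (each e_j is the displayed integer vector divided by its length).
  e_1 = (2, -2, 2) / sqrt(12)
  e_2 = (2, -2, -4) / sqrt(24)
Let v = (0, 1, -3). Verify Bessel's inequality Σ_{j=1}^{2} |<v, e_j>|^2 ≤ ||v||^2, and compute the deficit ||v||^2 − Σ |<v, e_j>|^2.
Σ |<v, e_j>|^2 = 19/2; ||v||^2 = 10; deficit = 1/2

Write each e_j = u_j / sqrt(<u_j, u_j>) where u_j is the displayed integer vector. Then <v, e_j> = <v, u_j> / sqrt(<u_j, u_j>), so |<v, e_j>|^2 = <v, u_j>^2 / <u_j, u_j>.
Coefficients: <v, e_1> = -8/sqrt(12), <v, e_2> = 10/sqrt(24).
Square and sum: Σ |<v, e_j>|^2 = 19/2.
Compute ||v||^2 = v·v = 10.
Deficit = 10 − 19/2 = 1/2 ≥ 0, confirming Bessel's inequality. (The deficit equals ||v − Σ <v,e_j> e_j||^2, the squared distance from v to span{e_j}.)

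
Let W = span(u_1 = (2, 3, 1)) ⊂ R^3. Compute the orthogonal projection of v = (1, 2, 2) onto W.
proj_W(v) = (10/7, 15/7, 5/7)

Set up U = [u_1 | ... | u_1] ∈ R^(3×1). The projector onto W = col(U) is P = U (U^T U)^(-1) U^T.
Compute U^T U =
  [14],
and U^T v = (10).
Solve U^T U · c = U^T v for the coefficients: c = (5/7). The projection is proj_W(v) = U c.
Check: (v - proj_W(v)) · u_1 = 0  (should be 0).
Result: proj_W(v) = (10/7, 15/7, 5/7).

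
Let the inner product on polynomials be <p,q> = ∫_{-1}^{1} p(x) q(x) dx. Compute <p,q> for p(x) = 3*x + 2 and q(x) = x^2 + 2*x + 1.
<p,q> = 28/3

Expand the product: p(x)·q(x) = 3*x^3 + 8*x^2 + 7*x + 2.
∫_{-1}^{1} of each monomial x^k gives [2/(k+1) if k even, 0 if k odd]. Integrating term-by-term (or equivalently evaluating the antiderivative F(x) = 3*x^4/4 + 8*x^3/3 + 7*x^2/2 + 2*x at the endpoints):
  F(1) − F(−1) = 107/12 − (-5/12) = 28/3.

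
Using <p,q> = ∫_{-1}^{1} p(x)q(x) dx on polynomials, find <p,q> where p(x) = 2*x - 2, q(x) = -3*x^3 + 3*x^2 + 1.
<p,q> = -52/5

Expand the product: p(x)·q(x) = -6*x^4 + 12*x^3 - 6*x^2 + 2*x - 2.
∫_{-1}^{1} of each monomial x^k gives [2/(k+1) if k even, 0 if k odd]. Integrating term-by-term (or equivalently evaluating the antiderivative F(x) = -6*x^5/5 + 3*x^4 - 2*x^3 + x^2 - 2*x at the endpoints):
  F(1) − F(−1) = -6/5 − (46/5) = -52/5.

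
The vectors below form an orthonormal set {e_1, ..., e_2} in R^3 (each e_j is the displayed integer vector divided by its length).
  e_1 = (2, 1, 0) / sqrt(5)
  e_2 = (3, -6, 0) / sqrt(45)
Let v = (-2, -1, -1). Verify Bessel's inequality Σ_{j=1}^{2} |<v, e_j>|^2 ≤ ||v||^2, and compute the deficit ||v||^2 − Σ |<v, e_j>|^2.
Σ |<v, e_j>|^2 = 5; ||v||^2 = 6; deficit = 1

Write each e_j = u_j / sqrt(<u_j, u_j>) where u_j is the displayed integer vector. Then <v, e_j> = <v, u_j> / sqrt(<u_j, u_j>), so |<v, e_j>|^2 = <v, u_j>^2 / <u_j, u_j>.
Coefficients: <v, e_1> = -5/sqrt(5), <v, e_2> = 0/sqrt(45).
Square and sum: Σ |<v, e_j>|^2 = 5.
Compute ||v||^2 = v·v = 6.
Deficit = 6 − 5 = 1 ≥ 0, confirming Bessel's inequality. (The deficit equals ||v − Σ <v,e_j> e_j||^2, the squared distance from v to span{e_j}.)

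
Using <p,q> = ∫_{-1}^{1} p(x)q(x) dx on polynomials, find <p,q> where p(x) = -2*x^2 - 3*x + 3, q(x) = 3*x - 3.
<p,q> = -20

Expand the product: p(x)·q(x) = -6*x^3 - 3*x^2 + 18*x - 9.
∫_{-1}^{1} of each monomial x^k gives [2/(k+1) if k even, 0 if k odd]. Integrating term-by-term (or equivalently evaluating the antiderivative F(x) = -3*x^4/2 - x^3 + 9*x^2 - 9*x at the endpoints):
  F(1) − F(−1) = -5/2 − (35/2) = -20.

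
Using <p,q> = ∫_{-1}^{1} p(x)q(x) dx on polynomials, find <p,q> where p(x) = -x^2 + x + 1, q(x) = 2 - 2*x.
<p,q> = 4/3

Expand the product: p(x)·q(x) = 2*x^3 - 4*x^2 + 2.
∫_{-1}^{1} of each monomial x^k gives [2/(k+1) if k even, 0 if k odd]. Integrating term-by-term (or equivalently evaluating the antiderivative F(x) = x^4/2 - 4*x^3/3 + 2*x at the endpoints):
  F(1) − F(−1) = 7/6 − (-1/6) = 4/3.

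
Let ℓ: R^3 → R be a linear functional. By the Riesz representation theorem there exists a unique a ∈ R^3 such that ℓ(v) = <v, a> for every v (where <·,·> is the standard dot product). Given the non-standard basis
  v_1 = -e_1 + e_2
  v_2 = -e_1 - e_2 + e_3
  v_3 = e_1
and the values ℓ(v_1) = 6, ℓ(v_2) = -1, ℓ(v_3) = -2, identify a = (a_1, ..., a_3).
a = (-2, 4, 1)

Write a = (a_1, ..., a_3) in the standard basis. For each basis vector v_i, ℓ(v_i) = <v_i, a> is a linear equation in the a_j's. Collect the n equations into a matrix system V a = ℓ, where row i of V is v_i (expressed in the standard basis). Since V is invertible (lower-triangular with 1s on the diagonal, up to permutation), solve by back-substitution:
  V =
[[-1, 1, 0],
 [-1, -1, 1],
 [1, 0, 0]]
  V a = (6, -1, -2)
Solving gives a = (-2, 4, 1).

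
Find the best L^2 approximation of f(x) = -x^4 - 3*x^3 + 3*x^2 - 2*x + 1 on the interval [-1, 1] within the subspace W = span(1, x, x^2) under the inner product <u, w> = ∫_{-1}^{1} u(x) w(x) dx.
g(x) = 15*x^2/7 - 19*x/5 + 38/35

The best approximation g ∈ W is the orthogonal projection of f onto W. Writing g = a_0 + a_1 x + a_2 x^2, the coefficients solve the normal equations G · a = b where
  G_{ij} = <φ_i, φ_j> and b_i = <f, φ_i>, with φ_0 = 1, φ_1 = x, φ_2 = x^2.
G =
  [2, 0, 2/3]
  [0, 2/3, 0]
  [2/3, 0, 2/5],
b = (18/5, -38/15, 166/105).
Solving gives a_0 = 38/35, a_1 = -19/5, a_2 = 15/7, so
  g(x) = 15*x^2/7 - 19*x/5 + 38/35.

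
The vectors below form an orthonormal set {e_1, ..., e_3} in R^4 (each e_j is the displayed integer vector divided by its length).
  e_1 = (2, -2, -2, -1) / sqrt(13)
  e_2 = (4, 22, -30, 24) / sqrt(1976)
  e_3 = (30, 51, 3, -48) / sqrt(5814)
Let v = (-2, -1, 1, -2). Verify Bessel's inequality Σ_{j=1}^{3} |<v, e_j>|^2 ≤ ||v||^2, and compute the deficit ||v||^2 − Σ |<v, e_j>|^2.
Σ |<v, e_j>|^2 = 106/17; ||v||^2 = 10; deficit = 64/17

Write each e_j = u_j / sqrt(<u_j, u_j>) where u_j is the displayed integer vector. Then <v, e_j> = <v, u_j> / sqrt(<u_j, u_j>), so |<v, e_j>|^2 = <v, u_j>^2 / <u_j, u_j>.
Coefficients: <v, e_1> = -2/sqrt(13), <v, e_2> = -108/sqrt(1976), <v, e_3> = -12/sqrt(5814).
Square and sum: Σ |<v, e_j>|^2 = 106/17.
Compute ||v||^2 = v·v = 10.
Deficit = 10 − 106/17 = 64/17 ≥ 0, confirming Bessel's inequality. (The deficit equals ||v − Σ <v,e_j> e_j||^2, the squared distance from v to span{e_j}.)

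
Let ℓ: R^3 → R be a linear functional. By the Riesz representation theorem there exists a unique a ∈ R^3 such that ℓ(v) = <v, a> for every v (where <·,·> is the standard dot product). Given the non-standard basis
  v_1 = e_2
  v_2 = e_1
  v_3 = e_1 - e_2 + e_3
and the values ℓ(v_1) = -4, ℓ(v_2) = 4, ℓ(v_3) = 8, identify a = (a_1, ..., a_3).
a = (4, -4, 0)

Write a = (a_1, ..., a_3) in the standard basis. For each basis vector v_i, ℓ(v_i) = <v_i, a> is a linear equation in the a_j's. Collect the n equations into a matrix system V a = ℓ, where row i of V is v_i (expressed in the standard basis). Since V is invertible (lower-triangular with 1s on the diagonal, up to permutation), solve by back-substitution:
  V =
[[0, 1, 0],
 [1, 0, 0],
 [1, -1, 1]]
  V a = (-4, 4, 8)
Solving gives a = (4, -4, 0).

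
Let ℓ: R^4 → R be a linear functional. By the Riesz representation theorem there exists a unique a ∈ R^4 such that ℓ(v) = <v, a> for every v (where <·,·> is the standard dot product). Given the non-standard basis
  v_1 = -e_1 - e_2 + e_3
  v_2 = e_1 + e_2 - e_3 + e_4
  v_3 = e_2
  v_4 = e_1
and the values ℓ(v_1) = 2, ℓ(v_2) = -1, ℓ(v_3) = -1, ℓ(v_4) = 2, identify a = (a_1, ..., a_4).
a = (2, -1, 3, 1)

Write a = (a_1, ..., a_4) in the standard basis. For each basis vector v_i, ℓ(v_i) = <v_i, a> is a linear equation in the a_j's. Collect the n equations into a matrix system V a = ℓ, where row i of V is v_i (expressed in the standard basis). Since V is invertible (lower-triangular with 1s on the diagonal, up to permutation), solve by back-substitution:
  V =
[[-1, -1, 1, 0],
 [1, 1, -1, 1],
 [0, 1, 0, 0],
 [1, 0, 0, 0]]
  V a = (2, -1, -1, 2)
Solving gives a = (2, -1, 3, 1).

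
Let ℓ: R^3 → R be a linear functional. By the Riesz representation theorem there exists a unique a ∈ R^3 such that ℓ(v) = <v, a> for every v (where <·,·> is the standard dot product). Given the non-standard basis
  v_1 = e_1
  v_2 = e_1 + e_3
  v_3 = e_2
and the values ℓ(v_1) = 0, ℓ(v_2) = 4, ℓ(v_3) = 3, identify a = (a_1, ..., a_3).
a = (0, 3, 4)

Write a = (a_1, ..., a_3) in the standard basis. For each basis vector v_i, ℓ(v_i) = <v_i, a> is a linear equation in the a_j's. Collect the n equations into a matrix system V a = ℓ, where row i of V is v_i (expressed in the standard basis). Since V is invertible (lower-triangular with 1s on the diagonal, up to permutation), solve by back-substitution:
  V =
[[1, 0, 0],
 [1, 0, 1],
 [0, 1, 0]]
  V a = (0, 4, 3)
Solving gives a = (0, 3, 4).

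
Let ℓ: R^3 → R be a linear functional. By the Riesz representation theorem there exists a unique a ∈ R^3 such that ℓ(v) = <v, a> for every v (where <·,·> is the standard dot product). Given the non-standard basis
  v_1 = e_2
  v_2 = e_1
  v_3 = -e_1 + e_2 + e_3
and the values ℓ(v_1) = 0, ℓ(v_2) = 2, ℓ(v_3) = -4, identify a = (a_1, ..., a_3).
a = (2, 0, -2)

Write a = (a_1, ..., a_3) in the standard basis. For each basis vector v_i, ℓ(v_i) = <v_i, a> is a linear equation in the a_j's. Collect the n equations into a matrix system V a = ℓ, where row i of V is v_i (expressed in the standard basis). Since V is invertible (lower-triangular with 1s on the diagonal, up to permutation), solve by back-substitution:
  V =
[[0, 1, 0],
 [1, 0, 0],
 [-1, 1, 1]]
  V a = (0, 2, -4)
Solving gives a = (2, 0, -2).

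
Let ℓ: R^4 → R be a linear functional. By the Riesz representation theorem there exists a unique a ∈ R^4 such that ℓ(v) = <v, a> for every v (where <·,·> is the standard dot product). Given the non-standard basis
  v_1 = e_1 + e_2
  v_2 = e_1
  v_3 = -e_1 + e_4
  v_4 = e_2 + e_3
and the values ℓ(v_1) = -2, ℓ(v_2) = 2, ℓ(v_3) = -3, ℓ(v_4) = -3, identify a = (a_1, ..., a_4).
a = (2, -4, 1, -1)

Write a = (a_1, ..., a_4) in the standard basis. For each basis vector v_i, ℓ(v_i) = <v_i, a> is a linear equation in the a_j's. Collect the n equations into a matrix system V a = ℓ, where row i of V is v_i (expressed in the standard basis). Since V is invertible (lower-triangular with 1s on the diagonal, up to permutation), solve by back-substitution:
  V =
[[1, 1, 0, 0],
 [1, 0, 0, 0],
 [-1, 0, 0, 1],
 [0, 1, 1, 0]]
  V a = (-2, 2, -3, -3)
Solving gives a = (2, -4, 1, -1).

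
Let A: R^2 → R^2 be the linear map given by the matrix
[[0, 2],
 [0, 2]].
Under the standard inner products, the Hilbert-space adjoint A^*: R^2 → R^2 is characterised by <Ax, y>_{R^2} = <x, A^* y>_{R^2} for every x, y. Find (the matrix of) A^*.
A^* = A^T =
[[0, 0],
 [2, 2]]

For real matrices with standard dot products, the defining identity <Ax, y> = <x, A^* y> gives (Ax)^T y = x^T (A^*) y, i.e. x^T A^T y = x^T (A^*) y. Since this holds for all x, y, we must have A^* = A^T. Therefore
A^* =
[[0, 0],
 [2, 2]].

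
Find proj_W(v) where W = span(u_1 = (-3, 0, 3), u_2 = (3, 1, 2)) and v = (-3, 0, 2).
proj_W(v) = (-80/27, -5/27, 55/27)

Set up U = [u_1 | ... | u_2] ∈ R^(3×2). The projector onto W = col(U) is P = U (U^T U)^(-1) U^T.
Compute U^T U =
  [18, -3]
  [-3, 14],
and U^T v = (15, -5).
Solve U^T U · c = U^T v for the coefficients: c = (65/81, -5/27). The projection is proj_W(v) = U c.
Check: (v - proj_W(v)) · u_1 = 0  (should be 0).
Check: (v - proj_W(v)) · u_2 = 0  (should be 0).
Result: proj_W(v) = (-80/27, -5/27, 55/27).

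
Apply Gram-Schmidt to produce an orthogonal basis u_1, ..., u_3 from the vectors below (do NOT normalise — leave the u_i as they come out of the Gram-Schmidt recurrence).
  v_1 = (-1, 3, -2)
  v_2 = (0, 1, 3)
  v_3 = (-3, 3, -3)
Orthogonal basis:
  u_1 = (-1, 3, -2)
  u_2 = (-3/14, 23/14, 18/7)
  u_3 = (-231/131, -63/131, 21/131)

Apply the Gram-Schmidt recurrence
  u_1 = v_1
  u_i = v_i − Σ_{j<i} ((v_i · u_j) / (u_j · u_j)) · u_j.

Step by step this gives:
  u_1 = (-1, 3, -2)
  u_2 = (-3/14, 23/14, 18/7)
  u_3 = (-231/131, -63/131, 21/131)

Orthogonality check:
  u_2 · u_1 = 0 (should be 0)
  u_3 · u_1 = 0 (should be 0)
  u_3 · u_2 = 0 (should be 0)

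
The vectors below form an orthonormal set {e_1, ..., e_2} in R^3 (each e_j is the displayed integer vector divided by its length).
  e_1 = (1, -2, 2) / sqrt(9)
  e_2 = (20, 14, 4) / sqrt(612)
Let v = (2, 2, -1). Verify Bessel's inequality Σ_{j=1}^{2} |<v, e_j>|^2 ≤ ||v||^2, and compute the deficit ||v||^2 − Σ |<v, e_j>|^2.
Σ |<v, e_j>|^2 = 144/17; ||v||^2 = 9; deficit = 9/17

Write each e_j = u_j / sqrt(<u_j, u_j>) where u_j is the displayed integer vector. Then <v, e_j> = <v, u_j> / sqrt(<u_j, u_j>), so |<v, e_j>|^2 = <v, u_j>^2 / <u_j, u_j>.
Coefficients: <v, e_1> = -4/sqrt(9), <v, e_2> = 64/sqrt(612).
Square and sum: Σ |<v, e_j>|^2 = 144/17.
Compute ||v||^2 = v·v = 9.
Deficit = 9 − 144/17 = 9/17 ≥ 0, confirming Bessel's inequality. (The deficit equals ||v − Σ <v,e_j> e_j||^2, the squared distance from v to span{e_j}.)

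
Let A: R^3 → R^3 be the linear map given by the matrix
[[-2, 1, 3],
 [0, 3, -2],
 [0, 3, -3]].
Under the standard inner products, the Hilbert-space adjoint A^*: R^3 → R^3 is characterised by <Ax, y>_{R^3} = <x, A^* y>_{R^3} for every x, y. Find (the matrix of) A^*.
A^* = A^T =
[[-2, 0, 0],
 [1, 3, 3],
 [3, -2, -3]]

For real matrices with standard dot products, the defining identity <Ax, y> = <x, A^* y> gives (Ax)^T y = x^T (A^*) y, i.e. x^T A^T y = x^T (A^*) y. Since this holds for all x, y, we must have A^* = A^T. Therefore
A^* =
[[-2, 0, 0],
 [1, 3, 3],
 [3, -2, -3]].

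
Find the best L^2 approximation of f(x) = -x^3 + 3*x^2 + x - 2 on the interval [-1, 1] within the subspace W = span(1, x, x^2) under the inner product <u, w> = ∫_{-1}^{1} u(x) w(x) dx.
g(x) = 3*x^2 + 2*x/5 - 2

The best approximation g ∈ W is the orthogonal projection of f onto W. Writing g = a_0 + a_1 x + a_2 x^2, the coefficients solve the normal equations G · a = b where
  G_{ij} = <φ_i, φ_j> and b_i = <f, φ_i>, with φ_0 = 1, φ_1 = x, φ_2 = x^2.
G =
  [2, 0, 2/3]
  [0, 2/3, 0]
  [2/3, 0, 2/5],
b = (-2, 4/15, -2/15).
Solving gives a_0 = -2, a_1 = 2/5, a_2 = 3, so
  g(x) = 3*x^2 + 2*x/5 - 2.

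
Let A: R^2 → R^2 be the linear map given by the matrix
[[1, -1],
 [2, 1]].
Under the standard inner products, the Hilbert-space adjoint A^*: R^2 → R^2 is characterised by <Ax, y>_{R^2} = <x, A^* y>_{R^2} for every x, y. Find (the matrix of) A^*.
A^* = A^T =
[[1, 2],
 [-1, 1]]

For real matrices with standard dot products, the defining identity <Ax, y> = <x, A^* y> gives (Ax)^T y = x^T (A^*) y, i.e. x^T A^T y = x^T (A^*) y. Since this holds for all x, y, we must have A^* = A^T. Therefore
A^* =
[[1, 2],
 [-1, 1]].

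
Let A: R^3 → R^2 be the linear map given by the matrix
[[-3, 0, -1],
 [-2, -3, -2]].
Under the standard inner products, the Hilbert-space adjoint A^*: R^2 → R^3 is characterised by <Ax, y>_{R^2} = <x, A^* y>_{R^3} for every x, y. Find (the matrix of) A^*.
A^* = A^T =
[[-3, -2],
 [0, -3],
 [-1, -2]]

For real matrices with standard dot products, the defining identity <Ax, y> = <x, A^* y> gives (Ax)^T y = x^T (A^*) y, i.e. x^T A^T y = x^T (A^*) y. Since this holds for all x, y, we must have A^* = A^T. Therefore
A^* =
[[-3, -2],
 [0, -3],
 [-1, -2]].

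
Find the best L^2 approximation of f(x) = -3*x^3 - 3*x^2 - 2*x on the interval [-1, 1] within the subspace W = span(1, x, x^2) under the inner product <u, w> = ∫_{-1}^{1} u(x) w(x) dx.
g(x) = -3*x^2 - 19*x/5

The best approximation g ∈ W is the orthogonal projection of f onto W. Writing g = a_0 + a_1 x + a_2 x^2, the coefficients solve the normal equations G · a = b where
  G_{ij} = <φ_i, φ_j> and b_i = <f, φ_i>, with φ_0 = 1, φ_1 = x, φ_2 = x^2.
G =
  [2, 0, 2/3]
  [0, 2/3, 0]
  [2/3, 0, 2/5],
b = (-2, -38/15, -6/5).
Solving gives a_0 = 0, a_1 = -19/5, a_2 = -3, so
  g(x) = -3*x^2 - 19*x/5.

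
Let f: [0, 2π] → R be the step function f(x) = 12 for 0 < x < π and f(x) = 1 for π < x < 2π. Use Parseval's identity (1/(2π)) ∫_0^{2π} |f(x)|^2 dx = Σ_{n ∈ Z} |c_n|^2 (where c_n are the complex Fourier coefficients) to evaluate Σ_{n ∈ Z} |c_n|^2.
Σ |c_n|^2 = 145/2

Parseval equates the L^2 energy of f (normalised by 1/(2π)) with the ℓ^2 sum of its Fourier coefficients: (1/(2π)) ∫_0^{2π} |f|^2 = Σ |c_n|^2.
Compute the left side: (1/(2π)) [∫_0^π 12^2 dx + ∫_π^{2π} 1^2 dx] = (1/(2π)) · (144π + 1π) = (144 + 1)/2 = 145/2.
So Σ_{n ∈ Z} |c_n|^2 = 145/2.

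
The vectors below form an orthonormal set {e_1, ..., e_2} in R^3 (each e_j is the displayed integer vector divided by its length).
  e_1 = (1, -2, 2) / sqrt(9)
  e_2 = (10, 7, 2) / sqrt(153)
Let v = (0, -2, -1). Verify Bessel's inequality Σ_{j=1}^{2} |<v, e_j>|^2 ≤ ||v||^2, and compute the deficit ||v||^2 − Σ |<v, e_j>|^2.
Σ |<v, e_j>|^2 = 36/17; ||v||^2 = 5; deficit = 49/17

Write each e_j = u_j / sqrt(<u_j, u_j>) where u_j is the displayed integer vector. Then <v, e_j> = <v, u_j> / sqrt(<u_j, u_j>), so |<v, e_j>|^2 = <v, u_j>^2 / <u_j, u_j>.
Coefficients: <v, e_1> = 2/sqrt(9), <v, e_2> = -16/sqrt(153).
Square and sum: Σ |<v, e_j>|^2 = 36/17.
Compute ||v||^2 = v·v = 5.
Deficit = 5 − 36/17 = 49/17 ≥ 0, confirming Bessel's inequality. (The deficit equals ||v − Σ <v,e_j> e_j||^2, the squared distance from v to span{e_j}.)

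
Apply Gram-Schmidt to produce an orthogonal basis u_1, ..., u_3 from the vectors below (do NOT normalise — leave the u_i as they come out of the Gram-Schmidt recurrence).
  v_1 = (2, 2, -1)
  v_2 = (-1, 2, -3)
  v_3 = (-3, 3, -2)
Orthogonal basis:
  u_1 = (2, 2, -1)
  u_2 = (-19/9, 8/9, -22/9)
  u_3 = (-84/101, 147/101, 126/101)

Apply the Gram-Schmidt recurrence
  u_1 = v_1
  u_i = v_i − Σ_{j<i} ((v_i · u_j) / (u_j · u_j)) · u_j.

Step by step this gives:
  u_1 = (2, 2, -1)
  u_2 = (-19/9, 8/9, -22/9)
  u_3 = (-84/101, 147/101, 126/101)

Orthogonality check:
  u_2 · u_1 = 0 (should be 0)
  u_3 · u_1 = 0 (should be 0)
  u_3 · u_2 = 0 (should be 0)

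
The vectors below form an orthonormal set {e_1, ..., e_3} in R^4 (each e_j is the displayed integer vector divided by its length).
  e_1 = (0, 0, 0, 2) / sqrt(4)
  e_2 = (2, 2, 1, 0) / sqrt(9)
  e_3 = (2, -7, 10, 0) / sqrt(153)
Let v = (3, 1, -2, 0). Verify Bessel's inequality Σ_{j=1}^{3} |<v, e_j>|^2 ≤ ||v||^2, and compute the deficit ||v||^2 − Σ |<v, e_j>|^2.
Σ |<v, e_j>|^2 = 117/17; ||v||^2 = 14; deficit = 121/17

Write each e_j = u_j / sqrt(<u_j, u_j>) where u_j is the displayed integer vector. Then <v, e_j> = <v, u_j> / sqrt(<u_j, u_j>), so |<v, e_j>|^2 = <v, u_j>^2 / <u_j, u_j>.
Coefficients: <v, e_1> = 0/sqrt(4), <v, e_2> = 6/sqrt(9), <v, e_3> = -21/sqrt(153).
Square and sum: Σ |<v, e_j>|^2 = 117/17.
Compute ||v||^2 = v·v = 14.
Deficit = 14 − 117/17 = 121/17 ≥ 0, confirming Bessel's inequality. (The deficit equals ||v − Σ <v,e_j> e_j||^2, the squared distance from v to span{e_j}.)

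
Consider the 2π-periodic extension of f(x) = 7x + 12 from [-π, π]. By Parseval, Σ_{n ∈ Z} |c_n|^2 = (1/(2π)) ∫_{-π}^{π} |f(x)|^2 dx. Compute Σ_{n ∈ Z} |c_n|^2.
Σ |c_n|^2 = 49π^2/3 + 144

Expand and integrate term by term over [-π, π]:
  ∫ (7x)^2 dx = 49·(2π^3/3); ∫ 2·7·(12)·x dx = 0 (odd integrand); ∫ 12^2 dx = 144·2π.
So (1/(2π)) ∫_{-π}^{π} (7x + 12)^2 dx = 49π^2/3 + 144 = 49π^2/3 + 144.
Parseval ⇒ Σ |c_n|^2 = 49π^2/3 + 144.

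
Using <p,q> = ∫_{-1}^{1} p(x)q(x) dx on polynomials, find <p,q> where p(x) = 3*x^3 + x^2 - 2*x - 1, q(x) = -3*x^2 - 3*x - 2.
<p,q> = 58/15

Expand the product: p(x)·q(x) = -9*x^5 - 12*x^4 - 3*x^3 + 7*x^2 + 7*x + 2.
∫_{-1}^{1} of each monomial x^k gives [2/(k+1) if k even, 0 if k odd]. Integrating term-by-term (or equivalently evaluating the antiderivative F(x) = -3*x^6/2 - 12*x^5/5 - 3*x^4/4 + 7*x^3/3 + 7*x^2/2 + 2*x at the endpoints):
  F(1) − F(−1) = 191/60 − (-41/60) = 58/15.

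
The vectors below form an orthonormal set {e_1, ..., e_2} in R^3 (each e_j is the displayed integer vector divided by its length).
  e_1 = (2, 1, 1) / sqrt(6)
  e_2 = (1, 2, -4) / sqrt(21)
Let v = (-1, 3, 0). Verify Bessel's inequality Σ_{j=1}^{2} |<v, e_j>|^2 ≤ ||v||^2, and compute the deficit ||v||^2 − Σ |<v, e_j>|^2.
Σ |<v, e_j>|^2 = 19/14; ||v||^2 = 10; deficit = 121/14

Write each e_j = u_j / sqrt(<u_j, u_j>) where u_j is the displayed integer vector. Then <v, e_j> = <v, u_j> / sqrt(<u_j, u_j>), so |<v, e_j>|^2 = <v, u_j>^2 / <u_j, u_j>.
Coefficients: <v, e_1> = 1/sqrt(6), <v, e_2> = 5/sqrt(21).
Square and sum: Σ |<v, e_j>|^2 = 19/14.
Compute ||v||^2 = v·v = 10.
Deficit = 10 − 19/14 = 121/14 ≥ 0, confirming Bessel's inequality. (The deficit equals ||v − Σ <v,e_j> e_j||^2, the squared distance from v to span{e_j}.)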